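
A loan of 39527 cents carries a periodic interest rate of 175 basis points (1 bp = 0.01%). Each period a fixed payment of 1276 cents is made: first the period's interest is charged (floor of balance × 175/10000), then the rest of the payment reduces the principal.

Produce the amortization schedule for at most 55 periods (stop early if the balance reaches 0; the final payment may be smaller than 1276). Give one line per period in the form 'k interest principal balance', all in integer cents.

1 691 585 38942
2 681 595 38347
3 671 605 37742
4 660 616 37126
5 649 627 36499
6 638 638 35861
7 627 649 35212
8 616 660 34552
9 604 672 33880
10 592 684 33196
11 580 696 32500
12 568 708 31792
13 556 720 31072
14 543 733 30339
15 530 746 29593
16 517 759 28834
17 504 772 28062
18 491 785 27277
19 477 799 26478
20 463 813 25665
21 449 827 24838
22 434 842 23996
23 419 857 23139
24 404 872 22267
25 389 887 21380
26 374 902 20478
27 358 918 19560
28 342 934 18626
29 325 951 17675
30 309 967 16708
31 292 984 15724
32 275 1001 14723
33 257 1019 13704
34 239 1037 12667
35 221 1055 11612
36 203 1073 10539
37 184 1092 9447
38 165 1111 8336
39 145 1131 7205
40 126 1150 6055
41 105 1171 4884
42 85 1191 3693
43 64 1212 2481
44 43 1233 1248
45 21 1248 0

1. interest=⌊39527·175/10000⌋=691; principal=1276-691=585; balance=39527-585=38942
2. interest=⌊38942·175/10000⌋=681; principal=1276-681=595; balance=38942-595=38347
3. interest=⌊38347·175/10000⌋=671; principal=1276-671=605; balance=38347-605=37742
4. interest=⌊37742·175/10000⌋=660; principal=1276-660=616; balance=37742-616=37126
5. interest=⌊37126·175/10000⌋=649; principal=1276-649=627; balance=37126-627=36499
6. interest=⌊36499·175/10000⌋=638; principal=1276-638=638; balance=36499-638=35861
7. interest=⌊35861·175/10000⌋=627; principal=1276-627=649; balance=35861-649=35212
8. interest=⌊35212·175/10000⌋=616; principal=1276-616=660; balance=35212-660=34552
9. interest=⌊34552·175/10000⌋=604; principal=1276-604=672; balance=34552-672=33880
10. interest=⌊33880·175/10000⌋=592; principal=1276-592=684; balance=33880-684=33196
11. interest=⌊33196·175/10000⌋=580; principal=1276-580=696; balance=33196-696=32500
12. interest=⌊32500·175/10000⌋=568; principal=1276-568=708; balance=32500-708=31792
13. interest=⌊31792·175/10000⌋=556; principal=1276-556=720; balance=31792-720=31072
14. interest=⌊31072·175/10000⌋=543; principal=1276-543=733; balance=31072-733=30339
15. interest=⌊30339·175/10000⌋=530; principal=1276-530=746; balance=30339-746=29593
16. interest=⌊29593·175/10000⌋=517; principal=1276-517=759; balance=29593-759=28834
17. interest=⌊28834·175/10000⌋=504; principal=1276-504=772; balance=28834-772=28062
18. interest=⌊28062·175/10000⌋=491; principal=1276-491=785; balance=28062-785=27277
19. interest=⌊27277·175/10000⌋=477; principal=1276-477=799; balance=27277-799=26478
20. interest=⌊26478·175/10000⌋=463; principal=1276-463=813; balance=26478-813=25665
21. interest=⌊25665·175/10000⌋=449; principal=1276-449=827; balance=25665-827=24838
22. interest=⌊24838·175/10000⌋=434; principal=1276-434=842; balance=24838-842=23996
23. interest=⌊23996·175/10000⌋=419; principal=1276-419=857; balance=23996-857=23139
24. interest=⌊23139·175/10000⌋=404; principal=1276-404=872; balance=23139-872=22267
25. interest=⌊22267·175/10000⌋=389; principal=1276-389=887; balance=22267-887=21380
26. interest=⌊21380·175/10000⌋=374; principal=1276-374=902; balance=21380-902=20478
27. interest=⌊20478·175/10000⌋=358; principal=1276-358=918; balance=20478-918=19560
28. interest=⌊19560·175/10000⌋=342; principal=1276-342=934; balance=19560-934=18626
29. interest=⌊18626·175/10000⌋=325; principal=1276-325=951; balance=18626-951=17675
30. interest=⌊17675·175/10000⌋=309; principal=1276-309=967; balance=17675-967=16708
31. interest=⌊16708·175/10000⌋=292; principal=1276-292=984; balance=16708-984=15724
32. interest=⌊15724·175/10000⌋=275; principal=1276-275=1001; balance=15724-1001=14723
33. interest=⌊14723·175/10000⌋=257; principal=1276-257=1019; balance=14723-1019=13704
34. interest=⌊13704·175/10000⌋=239; principal=1276-239=1037; balance=13704-1037=12667
35. interest=⌊12667·175/10000⌋=221; principal=1276-221=1055; balance=12667-1055=11612
36. interest=⌊11612·175/10000⌋=203; principal=1276-203=1073; balance=11612-1073=10539
37. interest=⌊10539·175/10000⌋=184; principal=1276-184=1092; balance=10539-1092=9447
38. interest=⌊9447·175/10000⌋=165; principal=1276-165=1111; balance=9447-1111=8336
39. interest=⌊8336·175/10000⌋=145; principal=1276-145=1131; balance=8336-1131=7205
40. interest=⌊7205·175/10000⌋=126; principal=1276-126=1150; balance=7205-1150=6055
41. interest=⌊6055·175/10000⌋=105; principal=1276-105=1171; balance=6055-1171=4884
42. interest=⌊4884·175/10000⌋=85; principal=1276-85=1191; balance=4884-1191=3693
43. interest=⌊3693·175/10000⌋=64; principal=1276-64=1212; balance=3693-1212=2481
44. interest=⌊2481·175/10000⌋=43; principal=1276-43=1233; balance=2481-1233=1248
45. interest=⌊1248·175/10000⌋=21; principal=min(1276-21,1248)=1248; balance=1248-1248=0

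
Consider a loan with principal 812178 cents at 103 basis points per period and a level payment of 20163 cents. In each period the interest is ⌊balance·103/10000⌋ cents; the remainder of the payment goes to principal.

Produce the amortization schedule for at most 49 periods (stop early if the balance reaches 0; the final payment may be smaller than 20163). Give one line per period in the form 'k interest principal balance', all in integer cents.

1. interest=⌊812178·103/10000⌋=8365; principal=20163-8365=11798; balance=812178-11798=800380
2. interest=⌊800380·103/10000⌋=8243; principal=20163-8243=11920; balance=800380-11920=788460
3. interest=⌊788460·103/10000⌋=8121; principal=20163-8121=12042; balance=788460-12042=776418
4. interest=⌊776418·103/10000⌋=7997; principal=20163-7997=12166; balance=776418-12166=764252
5. interest=⌊764252·103/10000⌋=7871; principal=20163-7871=12292; balance=764252-12292=751960
6. interest=⌊751960·103/10000⌋=7745; principal=20163-7745=12418; balance=751960-12418=739542
7. interest=⌊739542·103/10000⌋=7617; principal=20163-7617=12546; balance=739542-12546=726996
8. interest=⌊726996·103/10000⌋=7488; principal=20163-7488=12675; balance=726996-12675=714321
9. interest=⌊714321·103/10000⌋=7357; principal=20163-7357=12806; balance=714321-12806=701515
10. interest=⌊701515·103/10000⌋=7225; principal=20163-7225=12938; balance=701515-12938=688577
11. interest=⌊688577·103/10000⌋=7092; principal=20163-7092=13071; balance=688577-13071=675506
12. interest=⌊675506·103/10000⌋=6957; principal=20163-6957=13206; balance=675506-13206=662300
13. interest=⌊662300·103/10000⌋=6821; principal=20163-6821=13342; balance=662300-13342=648958
14. interest=⌊648958·103/10000⌋=6684; principal=20163-6684=13479; balance=648958-13479=635479
15. interest=⌊635479·103/10000⌋=6545; principal=20163-6545=13618; balance=635479-13618=621861
16. interest=⌊621861·103/10000⌋=6405; principal=20163-6405=13758; balance=621861-13758=608103
17. interest=⌊608103·103/10000⌋=6263; principal=20163-6263=13900; balance=608103-13900=594203
18. interest=⌊594203·103/10000⌋=6120; principal=20163-6120=14043; balance=594203-14043=580160
19. interest=⌊580160·103/10000⌋=5975; principal=20163-5975=14188; balance=580160-14188=565972
20. interest=⌊565972·103/10000⌋=5829; principal=20163-5829=14334; balance=565972-14334=551638
21. interest=⌊551638·103/10000⌋=5681; principal=20163-5681=14482; balance=551638-14482=537156
22. interest=⌊537156·103/10000⌋=5532; principal=20163-5532=14631; balance=537156-14631=522525
23. interest=⌊522525·103/10000⌋=5382; principal=20163-5382=14781; balance=522525-14781=507744
24. interest=⌊507744·103/10000⌋=5229; principal=20163-5229=14934; balance=507744-14934=492810
25. interest=⌊492810·103/10000⌋=5075; principal=20163-5075=15088; balance=492810-15088=477722
26. interest=⌊477722·103/10000⌋=4920; principal=20163-4920=15243; balance=477722-15243=462479
27. interest=⌊462479·103/10000⌋=4763; principal=20163-4763=15400; balance=462479-15400=447079
28. interest=⌊447079·103/10000⌋=4604; principal=20163-4604=15559; balance=447079-15559=431520
29. interest=⌊431520·103/10000⌋=4444; principal=20163-4444=15719; balance=431520-15719=415801
30. interest=⌊415801·103/10000⌋=4282; principal=20163-4282=15881; balance=415801-15881=399920
31. interest=⌊399920·103/10000⌋=4119; principal=20163-4119=16044; balance=399920-16044=383876
32. interest=⌊383876·103/10000⌋=3953; principal=20163-3953=16210; balance=383876-16210=367666
33. interest=⌊367666·103/10000⌋=3786; principal=20163-3786=16377; balance=367666-16377=351289
34. interest=⌊351289·103/10000⌋=3618; principal=20163-3618=16545; balance=351289-16545=334744
35. interest=⌊334744·103/10000⌋=3447; principal=20163-3447=16716; balance=334744-16716=318028
36. interest=⌊318028·103/10000⌋=3275; principal=20163-3275=16888; balance=318028-16888=301140
37. interest=⌊301140·103/10000⌋=3101; principal=20163-3101=17062; balance=301140-17062=284078
38. interest=⌊284078·103/10000⌋=2926; principal=20163-2926=17237; balance=284078-17237=266841
39. interest=⌊266841·103/10000⌋=2748; principal=20163-2748=17415; balance=266841-17415=249426
40. interest=⌊249426·103/10000⌋=2569; principal=20163-2569=17594; balance=249426-17594=231832
41. interest=⌊231832·103/10000⌋=2387; principal=20163-2387=17776; balance=231832-17776=214056
42. interest=⌊214056·103/10000⌋=2204; principal=20163-2204=17959; balance=214056-17959=196097
43. interest=⌊196097·103/10000⌋=2019; principal=20163-2019=18144; balance=196097-18144=177953
44. interest=⌊177953·103/10000⌋=1832; principal=20163-1832=18331; balance=177953-18331=159622
45. interest=⌊159622·103/10000⌋=1644; principal=20163-1644=18519; balance=159622-18519=141103
46. interest=⌊141103·103/10000⌋=1453; principal=20163-1453=18710; balance=141103-18710=122393
47. interest=⌊122393·103/10000⌋=1260; principal=20163-1260=18903; balance=122393-18903=103490
48. interest=⌊103490·103/10000⌋=1065; principal=20163-1065=19098; balance=103490-19098=84392
49. interest=⌊84392·103/10000⌋=869; principal=20163-869=19294; balance=84392-19294=65098

1 8365 11798 800380
2 8243 11920 788460
3 8121 12042 776418
4 7997 12166 764252
5 7871 12292 751960
6 7745 12418 739542
7 7617 12546 726996
8 7488 12675 714321
9 7357 12806 701515
10 7225 12938 688577
11 7092 13071 675506
12 6957 13206 662300
13 6821 13342 648958
14 6684 13479 635479
15 6545 13618 621861
16 6405 13758 608103
17 6263 13900 594203
18 6120 14043 580160
19 5975 14188 565972
20 5829 14334 551638
21 5681 14482 537156
22 5532 14631 522525
23 5382 14781 507744
24 5229 14934 492810
25 5075 15088 477722
26 4920 15243 462479
27 4763 15400 447079
28 4604 15559 431520
29 4444 15719 415801
30 4282 15881 399920
31 4119 16044 383876
32 3953 16210 367666
33 3786 16377 351289
34 3618 16545 334744
35 3447 16716 318028
36 3275 16888 301140
37 3101 17062 284078
38 2926 17237 266841
39 2748 17415 249426
40 2569 17594 231832
41 2387 17776 214056
42 2204 17959 196097
43 2019 18144 177953
44 1832 18331 159622
45 1644 18519 141103
46 1453 18710 122393
47 1260 18903 103490
48 1065 19098 84392
49 869 19294 65098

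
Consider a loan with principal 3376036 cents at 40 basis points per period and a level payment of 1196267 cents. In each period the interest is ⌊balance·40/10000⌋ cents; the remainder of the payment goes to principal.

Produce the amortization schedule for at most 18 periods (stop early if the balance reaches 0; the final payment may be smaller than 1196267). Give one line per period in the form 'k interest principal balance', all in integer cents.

1 13504 1182763 2193273
2 8773 1187494 1005779
3 4023 1005779 0

1. interest=⌊3376036·40/10000⌋=13504; principal=1196267-13504=1182763; balance=3376036-1182763=2193273
2. interest=⌊2193273·40/10000⌋=8773; principal=1196267-8773=1187494; balance=2193273-1187494=1005779
3. interest=⌊1005779·40/10000⌋=4023; principal=min(1196267-4023,1005779)=1005779; balance=1005779-1005779=0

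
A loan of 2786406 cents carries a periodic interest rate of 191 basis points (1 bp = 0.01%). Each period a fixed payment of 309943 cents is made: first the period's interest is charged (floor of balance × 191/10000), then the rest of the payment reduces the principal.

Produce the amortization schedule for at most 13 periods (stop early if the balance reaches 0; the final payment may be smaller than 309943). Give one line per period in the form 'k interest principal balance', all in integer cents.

1 53220 256723 2529683
2 48316 261627 2268056
3 43319 266624 2001432
4 38227 271716 1729716
5 33037 276906 1452810
6 27748 282195 1170615
7 22358 287585 883030
8 16865 293078 589952
9 11268 298675 291277
10 5563 291277 0

1. interest=⌊2786406·191/10000⌋=53220; principal=309943-53220=256723; balance=2786406-256723=2529683
2. interest=⌊2529683·191/10000⌋=48316; principal=309943-48316=261627; balance=2529683-261627=2268056
3. interest=⌊2268056·191/10000⌋=43319; principal=309943-43319=266624; balance=2268056-266624=2001432
4. interest=⌊2001432·191/10000⌋=38227; principal=309943-38227=271716; balance=2001432-271716=1729716
5. interest=⌊1729716·191/10000⌋=33037; principal=309943-33037=276906; balance=1729716-276906=1452810
6. interest=⌊1452810·191/10000⌋=27748; principal=309943-27748=282195; balance=1452810-282195=1170615
7. interest=⌊1170615·191/10000⌋=22358; principal=309943-22358=287585; balance=1170615-287585=883030
8. interest=⌊883030·191/10000⌋=16865; principal=309943-16865=293078; balance=883030-293078=589952
9. interest=⌊589952·191/10000⌋=11268; principal=309943-11268=298675; balance=589952-298675=291277
10. interest=⌊291277·191/10000⌋=5563; principal=min(309943-5563,291277)=291277; balance=291277-291277=0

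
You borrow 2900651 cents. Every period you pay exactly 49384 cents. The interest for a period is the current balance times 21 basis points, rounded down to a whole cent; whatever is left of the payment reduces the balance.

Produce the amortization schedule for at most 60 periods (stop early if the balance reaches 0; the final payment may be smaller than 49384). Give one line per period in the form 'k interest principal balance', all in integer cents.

1 6091 43293 2857358
2 6000 43384 2813974
3 5909 43475 2770499
4 5818 43566 2726933
5 5726 43658 2683275
6 5634 43750 2639525
7 5543 43841 2595684
8 5450 43934 2551750
9 5358 44026 2507724
10 5266 44118 2463606
11 5173 44211 2419395
12 5080 44304 2375091
13 4987 44397 2330694
14 4894 44490 2286204
15 4801 44583 2241621
16 4707 44677 2196944
17 4613 44771 2152173
18 4519 44865 2107308
19 4425 44959 2062349
20 4330 45054 2017295
21 4236 45148 1972147
22 4141 45243 1926904
23 4046 45338 1881566
24 3951 45433 1836133
25 3855 45529 1790604
26 3760 45624 1744980
27 3664 45720 1699260
28 3568 45816 1653444
29 3472 45912 1607532
30 3375 46009 1561523
31 3279 46105 1515418
32 3182 46202 1469216
33 3085 46299 1422917
34 2988 46396 1376521
35 2890 46494 1330027
36 2793 46591 1283436
37 2695 46689 1236747
38 2597 46787 1189960
39 2498 46886 1143074
40 2400 46984 1096090
41 2301 47083 1049007
42 2202 47182 1001825
43 2103 47281 954544
44 2004 47380 907164
45 1905 47479 859685
46 1805 47579 812106
47 1705 47679 764427
48 1605 47779 716648
49 1504 47880 668768
50 1404 47980 620788
51 1303 48081 572707
52 1202 48182 524525
53 1101 48283 476242
54 1000 48384 427858
55 898 48486 379372
56 796 48588 330784
57 694 48690 282094
58 592 48792 233302
59 489 48895 184407
60 387 48997 135410

1. interest=⌊2900651·21/10000⌋=6091; principal=49384-6091=43293; balance=2900651-43293=2857358
2. interest=⌊2857358·21/10000⌋=6000; principal=49384-6000=43384; balance=2857358-43384=2813974
3. interest=⌊2813974·21/10000⌋=5909; principal=49384-5909=43475; balance=2813974-43475=2770499
4. interest=⌊2770499·21/10000⌋=5818; principal=49384-5818=43566; balance=2770499-43566=2726933
5. interest=⌊2726933·21/10000⌋=5726; principal=49384-5726=43658; balance=2726933-43658=2683275
6. interest=⌊2683275·21/10000⌋=5634; principal=49384-5634=43750; balance=2683275-43750=2639525
7. interest=⌊2639525·21/10000⌋=5543; principal=49384-5543=43841; balance=2639525-43841=2595684
8. interest=⌊2595684·21/10000⌋=5450; principal=49384-5450=43934; balance=2595684-43934=2551750
9. interest=⌊2551750·21/10000⌋=5358; principal=49384-5358=44026; balance=2551750-44026=2507724
10. interest=⌊2507724·21/10000⌋=5266; principal=49384-5266=44118; balance=2507724-44118=2463606
11. interest=⌊2463606·21/10000⌋=5173; principal=49384-5173=44211; balance=2463606-44211=2419395
12. interest=⌊2419395·21/10000⌋=5080; principal=49384-5080=44304; balance=2419395-44304=2375091
13. interest=⌊2375091·21/10000⌋=4987; principal=49384-4987=44397; balance=2375091-44397=2330694
14. interest=⌊2330694·21/10000⌋=4894; principal=49384-4894=44490; balance=2330694-44490=2286204
15. interest=⌊2286204·21/10000⌋=4801; principal=49384-4801=44583; balance=2286204-44583=2241621
16. interest=⌊2241621·21/10000⌋=4707; principal=49384-4707=44677; balance=2241621-44677=2196944
17. interest=⌊2196944·21/10000⌋=4613; principal=49384-4613=44771; balance=2196944-44771=2152173
18. interest=⌊2152173·21/10000⌋=4519; principal=49384-4519=44865; balance=2152173-44865=2107308
19. interest=⌊2107308·21/10000⌋=4425; principal=49384-4425=44959; balance=2107308-44959=2062349
20. interest=⌊2062349·21/10000⌋=4330; principal=49384-4330=45054; balance=2062349-45054=2017295
21. interest=⌊2017295·21/10000⌋=4236; principal=49384-4236=45148; balance=2017295-45148=1972147
22. interest=⌊1972147·21/10000⌋=4141; principal=49384-4141=45243; balance=1972147-45243=1926904
23. interest=⌊1926904·21/10000⌋=4046; principal=49384-4046=45338; balance=1926904-45338=1881566
24. interest=⌊1881566·21/10000⌋=3951; principal=49384-3951=45433; balance=1881566-45433=1836133
25. interest=⌊1836133·21/10000⌋=3855; principal=49384-3855=45529; balance=1836133-45529=1790604
26. interest=⌊1790604·21/10000⌋=3760; principal=49384-3760=45624; balance=1790604-45624=1744980
27. interest=⌊1744980·21/10000⌋=3664; principal=49384-3664=45720; balance=1744980-45720=1699260
28. interest=⌊1699260·21/10000⌋=3568; principal=49384-3568=45816; balance=1699260-45816=1653444
29. interest=⌊1653444·21/10000⌋=3472; principal=49384-3472=45912; balance=1653444-45912=1607532
30. interest=⌊1607532·21/10000⌋=3375; principal=49384-3375=46009; balance=1607532-46009=1561523
31. interest=⌊1561523·21/10000⌋=3279; principal=49384-3279=46105; balance=1561523-46105=1515418
32. interest=⌊1515418·21/10000⌋=3182; principal=49384-3182=46202; balance=1515418-46202=1469216
33. interest=⌊1469216·21/10000⌋=3085; principal=49384-3085=46299; balance=1469216-46299=1422917
34. interest=⌊1422917·21/10000⌋=2988; principal=49384-2988=46396; balance=1422917-46396=1376521
35. interest=⌊1376521·21/10000⌋=2890; principal=49384-2890=46494; balance=1376521-46494=1330027
36. interest=⌊1330027·21/10000⌋=2793; principal=49384-2793=46591; balance=1330027-46591=1283436
37. interest=⌊1283436·21/10000⌋=2695; principal=49384-2695=46689; balance=1283436-46689=1236747
38. interest=⌊1236747·21/10000⌋=2597; principal=49384-2597=46787; balance=1236747-46787=1189960
39. interest=⌊1189960·21/10000⌋=2498; principal=49384-2498=46886; balance=1189960-46886=1143074
40. interest=⌊1143074·21/10000⌋=2400; principal=49384-2400=46984; balance=1143074-46984=1096090
41. interest=⌊1096090·21/10000⌋=2301; principal=49384-2301=47083; balance=1096090-47083=1049007
42. interest=⌊1049007·21/10000⌋=2202; principal=49384-2202=47182; balance=1049007-47182=1001825
43. interest=⌊1001825·21/10000⌋=2103; principal=49384-2103=47281; balance=1001825-47281=954544
44. interest=⌊954544·21/10000⌋=2004; principal=49384-2004=47380; balance=954544-47380=907164
45. interest=⌊907164·21/10000⌋=1905; principal=49384-1905=47479; balance=907164-47479=859685
46. interest=⌊859685·21/10000⌋=1805; principal=49384-1805=47579; balance=859685-47579=812106
47. interest=⌊812106·21/10000⌋=1705; principal=49384-1705=47679; balance=812106-47679=764427
48. interest=⌊764427·21/10000⌋=1605; principal=49384-1605=47779; balance=764427-47779=716648
49. interest=⌊716648·21/10000⌋=1504; principal=49384-1504=47880; balance=716648-47880=668768
50. interest=⌊668768·21/10000⌋=1404; principal=49384-1404=47980; balance=668768-47980=620788
51. interest=⌊620788·21/10000⌋=1303; principal=49384-1303=48081; balance=620788-48081=572707
52. interest=⌊572707·21/10000⌋=1202; principal=49384-1202=48182; balance=572707-48182=524525
53. interest=⌊524525·21/10000⌋=1101; principal=49384-1101=48283; balance=524525-48283=476242
54. interest=⌊476242·21/10000⌋=1000; principal=49384-1000=48384; balance=476242-48384=427858
55. interest=⌊427858·21/10000⌋=898; principal=49384-898=48486; balance=427858-48486=379372
56. interest=⌊379372·21/10000⌋=796; principal=49384-796=48588; balance=379372-48588=330784
57. interest=⌊330784·21/10000⌋=694; principal=49384-694=48690; balance=330784-48690=282094
58. interest=⌊282094·21/10000⌋=592; principal=49384-592=48792; balance=282094-48792=233302
59. interest=⌊233302·21/10000⌋=489; principal=49384-489=48895; balance=233302-48895=184407
60. interest=⌊184407·21/10000⌋=387; principal=49384-387=48997; balance=184407-48997=135410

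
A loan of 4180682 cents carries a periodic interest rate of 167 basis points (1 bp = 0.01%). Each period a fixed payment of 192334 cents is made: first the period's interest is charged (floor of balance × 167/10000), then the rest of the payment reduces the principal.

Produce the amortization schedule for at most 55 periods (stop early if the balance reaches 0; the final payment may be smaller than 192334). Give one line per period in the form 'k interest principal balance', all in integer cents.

1. interest=⌊4180682·167/10000⌋=69817; principal=192334-69817=122517; balance=4180682-122517=4058165
2. interest=⌊4058165·167/10000⌋=67771; principal=192334-67771=124563; balance=4058165-124563=3933602
3. interest=⌊3933602·167/10000⌋=65691; principal=192334-65691=126643; balance=3933602-126643=3806959
4. interest=⌊3806959·167/10000⌋=63576; principal=192334-63576=128758; balance=3806959-128758=3678201
5. interest=⌊3678201·167/10000⌋=61425; principal=192334-61425=130909; balance=3678201-130909=3547292
6. interest=⌊3547292·167/10000⌋=59239; principal=192334-59239=133095; balance=3547292-133095=3414197
7. interest=⌊3414197·167/10000⌋=57017; principal=192334-57017=135317; balance=3414197-135317=3278880
8. interest=⌊3278880·167/10000⌋=54757; principal=192334-54757=137577; balance=3278880-137577=3141303
9. interest=⌊3141303·167/10000⌋=52459; principal=192334-52459=139875; balance=3141303-139875=3001428
10. interest=⌊3001428·167/10000⌋=50123; principal=192334-50123=142211; balance=3001428-142211=2859217
11. interest=⌊2859217·167/10000⌋=47748; principal=192334-47748=144586; balance=2859217-144586=2714631
12. interest=⌊2714631·167/10000⌋=45334; principal=192334-45334=147000; balance=2714631-147000=2567631
13. interest=⌊2567631·167/10000⌋=42879; principal=192334-42879=149455; balance=2567631-149455=2418176
14. interest=⌊2418176·167/10000⌋=40383; principal=192334-40383=151951; balance=2418176-151951=2266225
15. interest=⌊2266225·167/10000⌋=37845; principal=192334-37845=154489; balance=2266225-154489=2111736
16. interest=⌊2111736·167/10000⌋=35265; principal=192334-35265=157069; balance=2111736-157069=1954667
17. interest=⌊1954667·167/10000⌋=32642; principal=192334-32642=159692; balance=1954667-159692=1794975
18. interest=⌊1794975·167/10000⌋=29976; principal=192334-29976=162358; balance=1794975-162358=1632617
19. interest=⌊1632617·167/10000⌋=27264; principal=192334-27264=165070; balance=1632617-165070=1467547
20. interest=⌊1467547·167/10000⌋=24508; principal=192334-24508=167826; balance=1467547-167826=1299721
21. interest=⌊1299721·167/10000⌋=21705; principal=192334-21705=170629; balance=1299721-170629=1129092
22. interest=⌊1129092·167/10000⌋=18855; principal=192334-18855=173479; balance=1129092-173479=955613
23. interest=⌊955613·167/10000⌋=15958; principal=192334-15958=176376; balance=955613-176376=779237
24. interest=⌊779237·167/10000⌋=13013; principal=192334-13013=179321; balance=779237-179321=599916
25. interest=⌊599916·167/10000⌋=10018; principal=192334-10018=182316; balance=599916-182316=417600
26. interest=⌊417600·167/10000⌋=6973; principal=192334-6973=185361; balance=417600-185361=232239
27. interest=⌊232239·167/10000⌋=3878; principal=192334-3878=188456; balance=232239-188456=43783
28. interest=⌊43783·167/10000⌋=731; principal=min(192334-731,43783)=43783; balance=43783-43783=0

1 69817 122517 4058165
2 67771 124563 3933602
3 65691 126643 3806959
4 63576 128758 3678201
5 61425 130909 3547292
6 59239 133095 3414197
7 57017 135317 3278880
8 54757 137577 3141303
9 52459 139875 3001428
10 50123 142211 2859217
11 47748 144586 2714631
12 45334 147000 2567631
13 42879 149455 2418176
14 40383 151951 2266225
15 37845 154489 2111736
16 35265 157069 1954667
17 32642 159692 1794975
18 29976 162358 1632617
19 27264 165070 1467547
20 24508 167826 1299721
21 21705 170629 1129092
22 18855 173479 955613
23 15958 176376 779237
24 13013 179321 599916
25 10018 182316 417600
26 6973 185361 232239
27 3878 188456 43783
28 731 43783 0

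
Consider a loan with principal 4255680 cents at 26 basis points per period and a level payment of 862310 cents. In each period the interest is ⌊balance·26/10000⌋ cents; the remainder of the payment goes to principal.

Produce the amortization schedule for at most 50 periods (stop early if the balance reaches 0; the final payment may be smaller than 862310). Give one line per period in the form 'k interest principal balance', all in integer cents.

1. interest=⌊4255680·26/10000⌋=11064; principal=862310-11064=851246; balance=4255680-851246=3404434
2. interest=⌊3404434·26/10000⌋=8851; principal=862310-8851=853459; balance=3404434-853459=2550975
3. interest=⌊2550975·26/10000⌋=6632; principal=862310-6632=855678; balance=2550975-855678=1695297
4. interest=⌊1695297·26/10000⌋=4407; principal=862310-4407=857903; balance=1695297-857903=837394
5. interest=⌊837394·26/10000⌋=2177; principal=min(862310-2177,837394)=837394; balance=837394-837394=0

1 11064 851246 3404434
2 8851 853459 2550975
3 6632 855678 1695297
4 4407 857903 837394
5 2177 837394 0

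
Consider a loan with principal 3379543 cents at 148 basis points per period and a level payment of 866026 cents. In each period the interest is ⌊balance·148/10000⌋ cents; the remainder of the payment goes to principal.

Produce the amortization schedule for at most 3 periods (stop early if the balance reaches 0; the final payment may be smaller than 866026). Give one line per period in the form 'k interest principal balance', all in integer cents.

1. interest=⌊3379543·148/10000⌋=50017; principal=866026-50017=816009; balance=3379543-816009=2563534
2. interest=⌊2563534·148/10000⌋=37940; principal=866026-37940=828086; balance=2563534-828086=1735448
3. interest=⌊1735448·148/10000⌋=25684; principal=866026-25684=840342; balance=1735448-840342=895106

1 50017 816009 2563534
2 37940 828086 1735448
3 25684 840342 895106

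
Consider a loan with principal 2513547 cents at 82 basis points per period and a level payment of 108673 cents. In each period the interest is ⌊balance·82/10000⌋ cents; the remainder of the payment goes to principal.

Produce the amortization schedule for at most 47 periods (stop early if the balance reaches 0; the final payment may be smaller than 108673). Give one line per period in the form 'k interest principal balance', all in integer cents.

1 20611 88062 2425485
2 19888 88785 2336700
3 19160 89513 2247187
4 18426 90247 2156940
5 17686 90987 2065953
6 16940 91733 1974220
7 16188 92485 1881735
8 15430 93243 1788492
9 14665 94008 1694484
10 13894 94779 1599705
11 13117 95556 1504149
12 12334 96339 1407810
13 11544 97129 1310681
14 10747 97926 1212755
15 9944 98729 1114026
16 9135 99538 1014488
17 8318 100355 914133
18 7495 101178 812955
19 6666 102007 710948
20 5829 102844 608104
21 4986 103687 504417
22 4136 104537 399880
23 3279 105394 294486
24 2414 106259 188227
25 1543 107130 81097
26 664 81097 0

1. interest=⌊2513547·82/10000⌋=20611; principal=108673-20611=88062; balance=2513547-88062=2425485
2. interest=⌊2425485·82/10000⌋=19888; principal=108673-19888=88785; balance=2425485-88785=2336700
3. interest=⌊2336700·82/10000⌋=19160; principal=108673-19160=89513; balance=2336700-89513=2247187
4. interest=⌊2247187·82/10000⌋=18426; principal=108673-18426=90247; balance=2247187-90247=2156940
5. interest=⌊2156940·82/10000⌋=17686; principal=108673-17686=90987; balance=2156940-90987=2065953
6. interest=⌊2065953·82/10000⌋=16940; principal=108673-16940=91733; balance=2065953-91733=1974220
7. interest=⌊1974220·82/10000⌋=16188; principal=108673-16188=92485; balance=1974220-92485=1881735
8. interest=⌊1881735·82/10000⌋=15430; principal=108673-15430=93243; balance=1881735-93243=1788492
9. interest=⌊1788492·82/10000⌋=14665; principal=108673-14665=94008; balance=1788492-94008=1694484
10. interest=⌊1694484·82/10000⌋=13894; principal=108673-13894=94779; balance=1694484-94779=1599705
11. interest=⌊1599705·82/10000⌋=13117; principal=108673-13117=95556; balance=1599705-95556=1504149
12. interest=⌊1504149·82/10000⌋=12334; principal=108673-12334=96339; balance=1504149-96339=1407810
13. interest=⌊1407810·82/10000⌋=11544; principal=108673-11544=97129; balance=1407810-97129=1310681
14. interest=⌊1310681·82/10000⌋=10747; principal=108673-10747=97926; balance=1310681-97926=1212755
15. interest=⌊1212755·82/10000⌋=9944; principal=108673-9944=98729; balance=1212755-98729=1114026
16. interest=⌊1114026·82/10000⌋=9135; principal=108673-9135=99538; balance=1114026-99538=1014488
17. interest=⌊1014488·82/10000⌋=8318; principal=108673-8318=100355; balance=1014488-100355=914133
18. interest=⌊914133·82/10000⌋=7495; principal=108673-7495=101178; balance=914133-101178=812955
19. interest=⌊812955·82/10000⌋=6666; principal=108673-6666=102007; balance=812955-102007=710948
20. interest=⌊710948·82/10000⌋=5829; principal=108673-5829=102844; balance=710948-102844=608104
21. interest=⌊608104·82/10000⌋=4986; principal=108673-4986=103687; balance=608104-103687=504417
22. interest=⌊504417·82/10000⌋=4136; principal=108673-4136=104537; balance=504417-104537=399880
23. interest=⌊399880·82/10000⌋=3279; principal=108673-3279=105394; balance=399880-105394=294486
24. interest=⌊294486·82/10000⌋=2414; principal=108673-2414=106259; balance=294486-106259=188227
25. interest=⌊188227·82/10000⌋=1543; principal=108673-1543=107130; balance=188227-107130=81097
26. interest=⌊81097·82/10000⌋=664; principal=min(108673-664,81097)=81097; balance=81097-81097=0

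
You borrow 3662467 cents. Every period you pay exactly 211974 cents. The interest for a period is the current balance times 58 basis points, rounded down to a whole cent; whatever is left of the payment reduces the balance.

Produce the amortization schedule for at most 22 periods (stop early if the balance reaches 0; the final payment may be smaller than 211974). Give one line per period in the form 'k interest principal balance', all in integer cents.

1. interest=⌊3662467·58/10000⌋=21242; principal=211974-21242=190732; balance=3662467-190732=3471735
2. interest=⌊3471735·58/10000⌋=20136; principal=211974-20136=191838; balance=3471735-191838=3279897
3. interest=⌊3279897·58/10000⌋=19023; principal=211974-19023=192951; balance=3279897-192951=3086946
4. interest=⌊3086946·58/10000⌋=17904; principal=211974-17904=194070; balance=3086946-194070=2892876
5. interest=⌊2892876·58/10000⌋=16778; principal=211974-16778=195196; balance=2892876-195196=2697680
6. interest=⌊2697680·58/10000⌋=15646; principal=211974-15646=196328; balance=2697680-196328=2501352
7. interest=⌊2501352·58/10000⌋=14507; principal=211974-14507=197467; balance=2501352-197467=2303885
8. interest=⌊2303885·58/10000⌋=13362; principal=211974-13362=198612; balance=2303885-198612=2105273
9. interest=⌊2105273·58/10000⌋=12210; principal=211974-12210=199764; balance=2105273-199764=1905509
10. interest=⌊1905509·58/10000⌋=11051; principal=211974-11051=200923; balance=1905509-200923=1704586
11. interest=⌊1704586·58/10000⌋=9886; principal=211974-9886=202088; balance=1704586-202088=1502498
12. interest=⌊1502498·58/10000⌋=8714; principal=211974-8714=203260; balance=1502498-203260=1299238
13. interest=⌊1299238·58/10000⌋=7535; principal=211974-7535=204439; balance=1299238-204439=1094799
14. interest=⌊1094799·58/10000⌋=6349; principal=211974-6349=205625; balance=1094799-205625=889174
15. interest=⌊889174·58/10000⌋=5157; principal=211974-5157=206817; balance=889174-206817=682357
16. interest=⌊682357·58/10000⌋=3957; principal=211974-3957=208017; balance=682357-208017=474340
17. interest=⌊474340·58/10000⌋=2751; principal=211974-2751=209223; balance=474340-209223=265117
18. interest=⌊265117·58/10000⌋=1537; principal=211974-1537=210437; balance=265117-210437=54680
19. interest=⌊54680·58/10000⌋=317; principal=min(211974-317,54680)=54680; balance=54680-54680=0

1 21242 190732 3471735
2 20136 191838 3279897
3 19023 192951 3086946
4 17904 194070 2892876
5 16778 195196 2697680
6 15646 196328 2501352
7 14507 197467 2303885
8 13362 198612 2105273
9 12210 199764 1905509
10 11051 200923 1704586
11 9886 202088 1502498
12 8714 203260 1299238
13 7535 204439 1094799
14 6349 205625 889174
15 5157 206817 682357
16 3957 208017 474340
17 2751 209223 265117
18 1537 210437 54680
19 317 54680 0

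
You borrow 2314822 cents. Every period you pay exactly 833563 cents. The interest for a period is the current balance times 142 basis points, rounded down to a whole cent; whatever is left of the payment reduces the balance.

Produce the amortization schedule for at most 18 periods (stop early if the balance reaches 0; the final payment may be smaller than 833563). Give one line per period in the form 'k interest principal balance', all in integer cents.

1 32870 800693 1514129
2 21500 812063 702066
3 9969 702066 0

1. interest=⌊2314822·142/10000⌋=32870; principal=833563-32870=800693; balance=2314822-800693=1514129
2. interest=⌊1514129·142/10000⌋=21500; principal=833563-21500=812063; balance=1514129-812063=702066
3. interest=⌊702066·142/10000⌋=9969; principal=min(833563-9969,702066)=702066; balance=702066-702066=0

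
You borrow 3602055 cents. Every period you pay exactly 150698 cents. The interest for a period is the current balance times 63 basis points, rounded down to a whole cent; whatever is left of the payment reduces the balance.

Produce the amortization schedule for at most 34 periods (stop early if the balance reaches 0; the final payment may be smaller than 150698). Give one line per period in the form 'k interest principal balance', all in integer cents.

1. interest=⌊3602055·63/10000⌋=22692; principal=150698-22692=128006; balance=3602055-128006=3474049
2. interest=⌊3474049·63/10000⌋=21886; principal=150698-21886=128812; balance=3474049-128812=3345237
3. interest=⌊3345237·63/10000⌋=21074; principal=150698-21074=129624; balance=3345237-129624=3215613
4. interest=⌊3215613·63/10000⌋=20258; principal=150698-20258=130440; balance=3215613-130440=3085173
5. interest=⌊3085173·63/10000⌋=19436; principal=150698-19436=131262; balance=3085173-131262=2953911
6. interest=⌊2953911·63/10000⌋=18609; principal=150698-18609=132089; balance=2953911-132089=2821822
7. interest=⌊2821822·63/10000⌋=17777; principal=150698-17777=132921; balance=2821822-132921=2688901
8. interest=⌊2688901·63/10000⌋=16940; principal=150698-16940=133758; balance=2688901-133758=2555143
9. interest=⌊2555143·63/10000⌋=16097; principal=150698-16097=134601; balance=2555143-134601=2420542
10. interest=⌊2420542·63/10000⌋=15249; principal=150698-15249=135449; balance=2420542-135449=2285093
11. interest=⌊2285093·63/10000⌋=14396; principal=150698-14396=136302; balance=2285093-136302=2148791
12. interest=⌊2148791·63/10000⌋=13537; principal=150698-13537=137161; balance=2148791-137161=2011630
13. interest=⌊2011630·63/10000⌋=12673; principal=150698-12673=138025; balance=2011630-138025=1873605
14. interest=⌊1873605·63/10000⌋=11803; principal=150698-11803=138895; balance=1873605-138895=1734710
15. interest=⌊1734710·63/10000⌋=10928; principal=150698-10928=139770; balance=1734710-139770=1594940
16. interest=⌊1594940·63/10000⌋=10048; principal=150698-10048=140650; balance=1594940-140650=1454290
17. interest=⌊1454290·63/10000⌋=9162; principal=150698-9162=141536; balance=1454290-141536=1312754
18. interest=⌊1312754·63/10000⌋=8270; principal=150698-8270=142428; balance=1312754-142428=1170326
19. interest=⌊1170326·63/10000⌋=7373; principal=150698-7373=143325; balance=1170326-143325=1027001
20. interest=⌊1027001·63/10000⌋=6470; principal=150698-6470=144228; balance=1027001-144228=882773
21. interest=⌊882773·63/10000⌋=5561; principal=150698-5561=145137; balance=882773-145137=737636
22. interest=⌊737636·63/10000⌋=4647; principal=150698-4647=146051; balance=737636-146051=591585
23. interest=⌊591585·63/10000⌋=3726; principal=150698-3726=146972; balance=591585-146972=444613
24. interest=⌊444613·63/10000⌋=2801; principal=150698-2801=147897; balance=444613-147897=296716
25. interest=⌊296716·63/10000⌋=1869; principal=150698-1869=148829; balance=296716-148829=147887
26. interest=⌊147887·63/10000⌋=931; principal=min(150698-931,147887)=147887; balance=147887-147887=0

1 22692 128006 3474049
2 21886 128812 3345237
3 21074 129624 3215613
4 20258 130440 3085173
5 19436 131262 2953911
6 18609 132089 2821822
7 17777 132921 2688901
8 16940 133758 2555143
9 16097 134601 2420542
10 15249 135449 2285093
11 14396 136302 2148791
12 13537 137161 2011630
13 12673 138025 1873605
14 11803 138895 1734710
15 10928 139770 1594940
16 10048 140650 1454290
17 9162 141536 1312754
18 8270 142428 1170326
19 7373 143325 1027001
20 6470 144228 882773
21 5561 145137 737636
22 4647 146051 591585
23 3726 146972 444613
24 2801 147897 296716
25 1869 148829 147887
26 931 147887 0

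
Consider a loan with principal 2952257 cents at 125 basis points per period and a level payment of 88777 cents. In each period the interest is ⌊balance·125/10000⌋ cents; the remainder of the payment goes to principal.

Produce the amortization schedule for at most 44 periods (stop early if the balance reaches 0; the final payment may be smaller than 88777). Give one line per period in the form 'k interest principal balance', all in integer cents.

1. interest=⌊2952257·125/10000⌋=36903; principal=88777-36903=51874; balance=2952257-51874=2900383
2. interest=⌊2900383·125/10000⌋=36254; principal=88777-36254=52523; balance=2900383-52523=2847860
3. interest=⌊2847860·125/10000⌋=35598; principal=88777-35598=53179; balance=2847860-53179=2794681
4. interest=⌊2794681·125/10000⌋=34933; principal=88777-34933=53844; balance=2794681-53844=2740837
5. interest=⌊2740837·125/10000⌋=34260; principal=88777-34260=54517; balance=2740837-54517=2686320
6. interest=⌊2686320·125/10000⌋=33579; principal=88777-33579=55198; balance=2686320-55198=2631122
7. interest=⌊2631122·125/10000⌋=32889; principal=88777-32889=55888; balance=2631122-55888=2575234
8. interest=⌊2575234·125/10000⌋=32190; principal=88777-32190=56587; balance=2575234-56587=2518647
9. interest=⌊2518647·125/10000⌋=31483; principal=88777-31483=57294; balance=2518647-57294=2461353
10. interest=⌊2461353·125/10000⌋=30766; principal=88777-30766=58011; balance=2461353-58011=2403342
11. interest=⌊2403342·125/10000⌋=30041; principal=88777-30041=58736; balance=2403342-58736=2344606
12. interest=⌊2344606·125/10000⌋=29307; principal=88777-29307=59470; balance=2344606-59470=2285136
13. interest=⌊2285136·125/10000⌋=28564; principal=88777-28564=60213; balance=2285136-60213=2224923
14. interest=⌊2224923·125/10000⌋=27811; principal=88777-27811=60966; balance=2224923-60966=2163957
15. interest=⌊2163957·125/10000⌋=27049; principal=88777-27049=61728; balance=2163957-61728=2102229
16. interest=⌊2102229·125/10000⌋=26277; principal=88777-26277=62500; balance=2102229-62500=2039729
17. interest=⌊2039729·125/10000⌋=25496; principal=88777-25496=63281; balance=2039729-63281=1976448
18. interest=⌊1976448·125/10000⌋=24705; principal=88777-24705=64072; balance=1976448-64072=1912376
19. interest=⌊1912376·125/10000⌋=23904; principal=88777-23904=64873; balance=1912376-64873=1847503
20. interest=⌊1847503·125/10000⌋=23093; principal=88777-23093=65684; balance=1847503-65684=1781819
21. interest=⌊1781819·125/10000⌋=22272; principal=88777-22272=66505; balance=1781819-66505=1715314
22. interest=⌊1715314·125/10000⌋=21441; principal=88777-21441=67336; balance=1715314-67336=1647978
23. interest=⌊1647978·125/10000⌋=20599; principal=88777-20599=68178; balance=1647978-68178=1579800
24. interest=⌊1579800·125/10000⌋=19747; principal=88777-19747=69030; balance=1579800-69030=1510770
25. interest=⌊1510770·125/10000⌋=18884; principal=88777-18884=69893; balance=1510770-69893=1440877
26. interest=⌊1440877·125/10000⌋=18010; principal=88777-18010=70767; balance=1440877-70767=1370110
27. interest=⌊1370110·125/10000⌋=17126; principal=88777-17126=71651; balance=1370110-71651=1298459
28. interest=⌊1298459·125/10000⌋=16230; principal=88777-16230=72547; balance=1298459-72547=1225912
29. interest=⌊1225912·125/10000⌋=15323; principal=88777-15323=73454; balance=1225912-73454=1152458
30. interest=⌊1152458·125/10000⌋=14405; principal=88777-14405=74372; balance=1152458-74372=1078086
31. interest=⌊1078086·125/10000⌋=13476; principal=88777-13476=75301; balance=1078086-75301=1002785
32. interest=⌊1002785·125/10000⌋=12534; principal=88777-12534=76243; balance=1002785-76243=926542
33. interest=⌊926542·125/10000⌋=11581; principal=88777-11581=77196; balance=926542-77196=849346
34. interest=⌊849346·125/10000⌋=10616; principal=88777-10616=78161; balance=849346-78161=771185
35. interest=⌊771185·125/10000⌋=9639; principal=88777-9639=79138; balance=771185-79138=692047
36. interest=⌊692047·125/10000⌋=8650; principal=88777-8650=80127; balance=692047-80127=611920
37. interest=⌊611920·125/10000⌋=7649; principal=88777-7649=81128; balance=611920-81128=530792
38. interest=⌊530792·125/10000⌋=6634; principal=88777-6634=82143; balance=530792-82143=448649
39. interest=⌊448649·125/10000⌋=5608; principal=88777-5608=83169; balance=448649-83169=365480
40. interest=⌊365480·125/10000⌋=4568; principal=88777-4568=84209; balance=365480-84209=281271
41. interest=⌊281271·125/10000⌋=3515; principal=88777-3515=85262; balance=281271-85262=196009
42. interest=⌊196009·125/10000⌋=2450; principal=88777-2450=86327; balance=196009-86327=109682
43. interest=⌊109682·125/10000⌋=1371; principal=88777-1371=87406; balance=109682-87406=22276
44. interest=⌊22276·125/10000⌋=278; principal=min(88777-278,22276)=22276; balance=22276-22276=0

1 36903 51874 2900383
2 36254 52523 2847860
3 35598 53179 2794681
4 34933 53844 2740837
5 34260 54517 2686320
6 33579 55198 2631122
7 32889 55888 2575234
8 32190 56587 2518647
9 31483 57294 2461353
10 30766 58011 2403342
11 30041 58736 2344606
12 29307 59470 2285136
13 28564 60213 2224923
14 27811 60966 2163957
15 27049 61728 2102229
16 26277 62500 2039729
17 25496 63281 1976448
18 24705 64072 1912376
19 23904 64873 1847503
20 23093 65684 1781819
21 22272 66505 1715314
22 21441 67336 1647978
23 20599 68178 1579800
24 19747 69030 1510770
25 18884 69893 1440877
26 18010 70767 1370110
27 17126 71651 1298459
28 16230 72547 1225912
29 15323 73454 1152458
30 14405 74372 1078086
31 13476 75301 1002785
32 12534 76243 926542
33 11581 77196 849346
34 10616 78161 771185
35 9639 79138 692047
36 8650 80127 611920
37 7649 81128 530792
38 6634 82143 448649
39 5608 83169 365480
40 4568 84209 281271
41 3515 85262 196009
42 2450 86327 109682
43 1371 87406 22276
44 278 22276 0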